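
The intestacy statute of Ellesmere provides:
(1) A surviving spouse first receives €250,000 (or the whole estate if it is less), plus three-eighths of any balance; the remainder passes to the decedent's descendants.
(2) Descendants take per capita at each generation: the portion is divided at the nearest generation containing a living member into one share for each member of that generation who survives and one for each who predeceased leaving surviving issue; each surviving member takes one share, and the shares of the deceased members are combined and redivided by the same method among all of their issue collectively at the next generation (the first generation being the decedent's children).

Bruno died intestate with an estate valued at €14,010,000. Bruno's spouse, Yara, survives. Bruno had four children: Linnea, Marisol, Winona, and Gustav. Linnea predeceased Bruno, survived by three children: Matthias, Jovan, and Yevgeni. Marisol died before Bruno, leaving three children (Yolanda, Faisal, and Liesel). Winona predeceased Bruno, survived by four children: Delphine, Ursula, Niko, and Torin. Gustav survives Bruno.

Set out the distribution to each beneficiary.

Yara first takes €250,000, leaving a balance of €13,760,000. Yara then takes three-eighths of the balance (€5,160,000), for a total of €5,410,000. The remaining €8,600,000 passes to the descendants.
The descendants' portion (€8,600,000) is divided at the children's generation into 4 shares of €2,150,000. Gustav takes €2,150,000. The 3 shares of the deceased (Linnea, Marisol, and Winona) are combined into a pool of €6,450,000.
That pool (€6,450,000) is divided at the grandchildren's generation equally among Matthias, Jovan, Yevgeni, Yolanda, Faisal, Liesel, Delphine, Ursula, Niko, and Torin: €645,000 each.

Yara: €5,410,000; Matthias: €645,000; Jovan: €645,000; Yevgeni: €645,000; Yolanda: €645,000; Faisal: €645,000; Liesel: €645,000; Delphine: €645,000; Ursula: €645,000; Niko: €645,000; Torin: €645,000; Gustav: €2,150,000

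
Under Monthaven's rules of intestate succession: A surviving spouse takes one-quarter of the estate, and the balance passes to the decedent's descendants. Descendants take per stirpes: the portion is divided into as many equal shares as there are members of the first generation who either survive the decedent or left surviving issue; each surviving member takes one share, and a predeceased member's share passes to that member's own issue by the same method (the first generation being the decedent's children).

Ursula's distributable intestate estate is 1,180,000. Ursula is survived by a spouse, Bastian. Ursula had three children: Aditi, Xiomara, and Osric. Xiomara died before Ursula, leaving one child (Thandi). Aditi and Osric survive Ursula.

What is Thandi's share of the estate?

Bastian takes one-quarter of 1,180,000 = 295,000. The remaining 885,000 passes to the descendants.
The descendants' portion (885,000) is divided into 3 shares of 295,000: Aditi and Osric each take 295,000; Xiomara's 295,000 share passes to Xiomara's issue.
Xiomara's share (295,000) passes entirely to Thandi.

Thandi receives 295,000.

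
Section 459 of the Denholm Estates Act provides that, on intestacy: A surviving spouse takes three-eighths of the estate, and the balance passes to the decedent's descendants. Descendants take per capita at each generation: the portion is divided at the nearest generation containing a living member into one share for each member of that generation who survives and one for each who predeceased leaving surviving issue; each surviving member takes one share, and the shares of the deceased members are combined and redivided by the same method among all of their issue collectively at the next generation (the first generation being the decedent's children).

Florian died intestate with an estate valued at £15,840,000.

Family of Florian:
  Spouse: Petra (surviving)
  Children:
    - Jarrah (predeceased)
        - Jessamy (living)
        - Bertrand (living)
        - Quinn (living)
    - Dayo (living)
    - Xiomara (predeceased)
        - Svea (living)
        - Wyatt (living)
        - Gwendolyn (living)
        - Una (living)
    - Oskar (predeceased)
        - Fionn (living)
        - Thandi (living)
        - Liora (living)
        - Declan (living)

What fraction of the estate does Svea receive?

Petra takes three-eighths of £15,840,000 = £5,940,000. The remaining £9,900,000 passes to the descendants.
The descendants' portion (£9,900,000) is divided at the children's generation into 4 shares of £2,475,000. Dayo takes £2,475,000. The 3 shares of the deceased (Jarrah, Xiomara, and Oskar) are combined into a pool of £7,425,000.
That pool (£7,425,000) is divided at the grandchildren's generation equally among Jessamy, Bertrand, Quinn, Svea, Wyatt, Gwendolyn, Una, Fionn, Thandi, Liora, and Declan: £675,000 each.

Svea receives 15/352 of the estate.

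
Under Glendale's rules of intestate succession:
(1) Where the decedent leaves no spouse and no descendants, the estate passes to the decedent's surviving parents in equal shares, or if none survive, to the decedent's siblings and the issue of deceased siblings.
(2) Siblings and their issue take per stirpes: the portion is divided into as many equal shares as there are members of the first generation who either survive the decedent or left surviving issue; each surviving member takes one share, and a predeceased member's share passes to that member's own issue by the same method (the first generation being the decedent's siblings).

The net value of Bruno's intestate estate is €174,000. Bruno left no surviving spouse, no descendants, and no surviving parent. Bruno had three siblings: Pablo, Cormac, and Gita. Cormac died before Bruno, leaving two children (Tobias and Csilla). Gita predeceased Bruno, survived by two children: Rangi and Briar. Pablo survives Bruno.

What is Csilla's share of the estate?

Csilla receives €29,000.

The entire €174,000 passes to the siblings and their issue.
That amount (€174,000) is divided into 3 shares of €58,000: Pablo takes €58,000; Cormac's €58,000 share passes to Cormac's issue; Gita's €58,000 share passes to Gita's issue.
Cormac's share (€58,000) is divided into 2 shares of €29,000: Tobias and Csilla each take €29,000.
Gita's share (€58,000) is divided into 2 shares of €29,000: Rangi and Briar each take €29,000.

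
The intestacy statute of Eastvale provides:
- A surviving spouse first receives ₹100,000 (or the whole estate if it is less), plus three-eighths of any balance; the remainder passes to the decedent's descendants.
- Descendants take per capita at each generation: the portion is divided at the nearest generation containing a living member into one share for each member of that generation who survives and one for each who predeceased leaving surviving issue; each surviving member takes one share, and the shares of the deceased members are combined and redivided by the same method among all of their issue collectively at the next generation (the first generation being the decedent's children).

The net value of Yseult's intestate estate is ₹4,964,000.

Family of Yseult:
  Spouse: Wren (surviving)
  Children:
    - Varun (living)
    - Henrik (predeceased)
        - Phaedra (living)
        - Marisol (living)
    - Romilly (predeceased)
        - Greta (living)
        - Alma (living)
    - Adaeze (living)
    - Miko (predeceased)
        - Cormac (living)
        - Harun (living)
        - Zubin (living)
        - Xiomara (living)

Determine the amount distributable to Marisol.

Wren first takes ₹100,000, leaving a balance of ₹4,864,000. Wren then takes three-eighths of the balance (₹1,824,000), for a total of ₹1,924,000. The remaining ₹3,040,000 passes to the descendants.
The descendants' portion (₹3,040,000) is divided at the children's generation into 5 shares of ₹608,000. Varun and Adaeze each take ₹608,000. The 3 shares of the deceased (Henrik, Romilly, and Miko) are combined into a pool of ₹1,824,000.
That pool (₹1,824,000) is divided at the grandchildren's generation equally among Phaedra, Marisol, Greta, Alma, Cormac, Harun, Zubin, and Xiomara: ₹228,000 each.

Marisol receives ₹228,000.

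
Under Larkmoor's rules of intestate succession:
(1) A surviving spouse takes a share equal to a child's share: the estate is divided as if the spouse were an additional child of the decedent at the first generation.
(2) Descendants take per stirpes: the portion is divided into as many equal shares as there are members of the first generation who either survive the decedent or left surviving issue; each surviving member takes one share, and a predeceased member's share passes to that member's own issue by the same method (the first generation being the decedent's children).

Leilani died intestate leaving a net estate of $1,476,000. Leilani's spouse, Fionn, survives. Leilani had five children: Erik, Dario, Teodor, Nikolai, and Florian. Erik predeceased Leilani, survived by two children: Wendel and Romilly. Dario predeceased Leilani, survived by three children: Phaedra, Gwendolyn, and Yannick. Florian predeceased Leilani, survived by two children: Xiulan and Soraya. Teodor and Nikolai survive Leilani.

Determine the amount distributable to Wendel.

Wendel receives $123,000.

The spouse counts as an additional share at the children's level, so there are 6 primary shares of $246,000. Fionn takes one such share ($246,000).
The children's combined portion ($1,230,000) is divided into 5 shares of $246,000: Teodor and Nikolai each take $246,000; Erik's $246,000 share passes to Erik's issue; Dario's $246,000 share passes to Dario's issue; Florian's $246,000 share passes to Florian's issue.
Erik's share ($246,000) is divided into 2 shares of $123,000: Wendel and Romilly each take $123,000.
Dario's share ($246,000) is divided into 3 shares of $82,000: Phaedra, Gwendolyn, and Yannick each take $82,000.
Florian's share ($246,000) is divided into 2 shares of $123,000: Xiulan and Soraya each take $123,000.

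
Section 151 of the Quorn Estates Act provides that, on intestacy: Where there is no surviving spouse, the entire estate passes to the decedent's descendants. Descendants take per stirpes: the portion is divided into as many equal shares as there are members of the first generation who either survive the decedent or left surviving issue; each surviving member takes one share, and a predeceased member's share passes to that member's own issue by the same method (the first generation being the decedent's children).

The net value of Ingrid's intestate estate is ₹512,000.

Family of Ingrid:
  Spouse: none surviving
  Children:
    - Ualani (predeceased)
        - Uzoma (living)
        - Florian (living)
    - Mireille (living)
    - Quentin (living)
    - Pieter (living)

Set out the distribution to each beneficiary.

Uzoma: ₹64,000; Florian: ₹64,000; Mireille: ₹128,000; Quentin: ₹128,000; Pieter: ₹128,000

The entire ₹512,000 passes to the descendants.
That amount (₹512,000) is divided into 4 shares of ₹128,000: Mireille, Quentin, and Pieter each take ₹128,000; Ualani's ₹128,000 share passes to Ualani's issue.
Ualani's share (₹128,000) is divided into 2 shares of ₹64,000: Uzoma and Florian each take ₹64,000.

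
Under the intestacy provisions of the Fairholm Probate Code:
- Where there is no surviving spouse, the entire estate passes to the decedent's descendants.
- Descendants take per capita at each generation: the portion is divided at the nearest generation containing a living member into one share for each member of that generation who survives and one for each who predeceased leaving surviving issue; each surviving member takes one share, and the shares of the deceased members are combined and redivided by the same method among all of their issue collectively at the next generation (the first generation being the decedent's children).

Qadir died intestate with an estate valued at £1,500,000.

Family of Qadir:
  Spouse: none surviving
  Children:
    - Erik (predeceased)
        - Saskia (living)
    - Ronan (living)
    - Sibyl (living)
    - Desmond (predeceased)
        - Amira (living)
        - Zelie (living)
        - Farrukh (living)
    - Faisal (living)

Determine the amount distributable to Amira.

The entire £1,500,000 passes to the descendants.
That amount (£1,500,000) is divided at the children's generation into 5 shares of £300,000. Ronan, Sibyl, and Faisal each take £300,000. The 2 shares of the deceased (Erik and Desmond) are combined into a pool of £600,000.
That pool (£600,000) is divided at the grandchildren's generation equally among Saskia, Amira, Zelie, and Farrukh: £150,000 each.

Amira receives £150,000.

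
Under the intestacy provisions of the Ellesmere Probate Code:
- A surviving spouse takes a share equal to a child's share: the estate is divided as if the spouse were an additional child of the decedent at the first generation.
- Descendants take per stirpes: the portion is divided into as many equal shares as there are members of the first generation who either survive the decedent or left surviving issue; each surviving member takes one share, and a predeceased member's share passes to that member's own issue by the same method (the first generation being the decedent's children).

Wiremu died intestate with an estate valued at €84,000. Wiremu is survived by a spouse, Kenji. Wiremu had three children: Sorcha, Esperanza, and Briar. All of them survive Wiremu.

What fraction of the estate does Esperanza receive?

Esperanza receives 1/4 of the estate.

The spouse counts as an additional share at the children's level, so there are 4 primary shares of €21,000. Kenji takes one such share (€21,000).
The children's combined portion (€63,000) is divided into 3 shares of €21,000: Sorcha, Esperanza, and Briar each take €21,000.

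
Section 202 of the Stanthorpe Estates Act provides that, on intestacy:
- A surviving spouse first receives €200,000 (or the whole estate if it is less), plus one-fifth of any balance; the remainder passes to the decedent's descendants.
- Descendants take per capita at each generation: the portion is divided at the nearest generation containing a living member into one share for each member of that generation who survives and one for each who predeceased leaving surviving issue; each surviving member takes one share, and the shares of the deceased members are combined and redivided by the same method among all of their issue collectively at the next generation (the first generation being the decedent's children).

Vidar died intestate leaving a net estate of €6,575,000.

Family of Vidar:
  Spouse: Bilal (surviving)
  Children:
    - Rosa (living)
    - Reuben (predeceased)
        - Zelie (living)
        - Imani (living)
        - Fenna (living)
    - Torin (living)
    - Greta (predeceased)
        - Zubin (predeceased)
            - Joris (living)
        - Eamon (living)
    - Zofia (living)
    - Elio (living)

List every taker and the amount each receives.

Bilal first takes €200,000, leaving a balance of €6,375,000. Bilal then takes one-fifth of the balance (€1,275,000), for a total of €1,475,000. The remaining €5,100,000 passes to the descendants.
The descendants' portion (€5,100,000) is divided at the children's generation into 6 shares of €850,000. Rosa, Torin, Zofia, and Elio each take €850,000. The 2 shares of the deceased (Reuben and Greta) are combined into a pool of €1,700,000.
That pool (€1,700,000) is divided at the grandchildren's generation into 5 shares of €340,000. Zelie, Imani, Fenna, and Eamon each take €340,000. The remaining share for the deceased Zubin (€340,000) is carried to the next generation.
That pool (€340,000) passes entirely to Joris, the sole taker at the great-grandchildren's generation.

Bilal: €1,475,000; Rosa: €850,000; Zelie: €340,000; Imani: €340,000; Fenna: €340,000; Torin: €850,000; Joris: €340,000; Eamon: €340,000; Zofia: €850,000; Elio: €850,000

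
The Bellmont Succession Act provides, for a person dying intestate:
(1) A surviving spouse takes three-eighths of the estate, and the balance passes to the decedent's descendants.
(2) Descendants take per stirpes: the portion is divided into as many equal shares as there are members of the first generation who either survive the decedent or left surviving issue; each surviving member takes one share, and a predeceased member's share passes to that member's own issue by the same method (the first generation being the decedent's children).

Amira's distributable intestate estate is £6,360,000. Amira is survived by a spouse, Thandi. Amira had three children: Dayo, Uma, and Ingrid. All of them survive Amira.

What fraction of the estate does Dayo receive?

Dayo receives 5/24 of the estate.

Thandi takes three-eighths of £6,360,000 = £2,385,000. The remaining £3,975,000 passes to the descendants.
The descendants' portion (£3,975,000) is divided into 3 shares of £1,325,000: Dayo, Uma, and Ingrid each take £1,325,000.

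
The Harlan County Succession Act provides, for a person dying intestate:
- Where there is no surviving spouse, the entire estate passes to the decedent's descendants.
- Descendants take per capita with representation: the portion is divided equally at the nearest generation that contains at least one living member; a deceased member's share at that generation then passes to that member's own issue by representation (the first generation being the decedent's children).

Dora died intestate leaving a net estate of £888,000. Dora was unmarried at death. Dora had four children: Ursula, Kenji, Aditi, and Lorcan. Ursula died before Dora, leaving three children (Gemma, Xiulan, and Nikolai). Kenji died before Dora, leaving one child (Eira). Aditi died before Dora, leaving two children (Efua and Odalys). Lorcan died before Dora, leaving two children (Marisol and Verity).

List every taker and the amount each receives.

Gemma: £111,000; Xiulan: £111,000; Nikolai: £111,000; Eira: £111,000; Efua: £111,000; Odalys: £111,000; Marisol: £111,000; Verity: £111,000

The entire £888,000 passes to the descendants.
No child survives, so the initial division is made at the grandchildren's generation.
That amount (£888,000) is divided into 8 shares of £111,000: Gemma, Xiulan, Nikolai, Eira, Efua, Odalys, Marisol, and Verity each take £111,000.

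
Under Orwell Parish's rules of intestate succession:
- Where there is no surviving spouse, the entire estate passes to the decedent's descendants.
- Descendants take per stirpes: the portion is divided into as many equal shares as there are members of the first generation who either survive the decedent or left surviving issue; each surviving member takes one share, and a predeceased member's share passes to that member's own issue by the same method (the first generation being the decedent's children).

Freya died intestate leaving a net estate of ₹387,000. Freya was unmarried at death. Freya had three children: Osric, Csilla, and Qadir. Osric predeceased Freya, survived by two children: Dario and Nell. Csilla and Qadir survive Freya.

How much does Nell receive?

The entire ₹387,000 passes to the descendants.
That amount (₹387,000) is divided into 3 shares of ₹129,000: Csilla and Qadir each take ₹129,000; Osric's ₹129,000 share passes to Osric's issue.
Osric's share (₹129,000) is divided into 2 shares of ₹64,500: Dario and Nell each take ₹64,500.

Nell receives ₹64,500.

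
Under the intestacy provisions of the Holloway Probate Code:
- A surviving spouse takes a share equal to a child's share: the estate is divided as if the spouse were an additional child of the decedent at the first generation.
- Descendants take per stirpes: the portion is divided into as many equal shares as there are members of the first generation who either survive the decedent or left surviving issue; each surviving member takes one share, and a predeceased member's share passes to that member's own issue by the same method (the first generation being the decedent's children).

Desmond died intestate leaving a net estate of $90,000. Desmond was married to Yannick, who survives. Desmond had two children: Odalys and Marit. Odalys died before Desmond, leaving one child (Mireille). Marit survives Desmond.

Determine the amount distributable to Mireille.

Mireille receives $30,000.

The spouse counts as an additional share at the children's level, so there are 3 primary shares of $30,000. Yannick takes one such share ($30,000).
The children's combined portion ($60,000) is divided into 2 shares of $30,000: Marit takes $30,000; Odalys's $30,000 share passes to Odalys's issue.
Odalys's share ($30,000) passes entirely to Mireille.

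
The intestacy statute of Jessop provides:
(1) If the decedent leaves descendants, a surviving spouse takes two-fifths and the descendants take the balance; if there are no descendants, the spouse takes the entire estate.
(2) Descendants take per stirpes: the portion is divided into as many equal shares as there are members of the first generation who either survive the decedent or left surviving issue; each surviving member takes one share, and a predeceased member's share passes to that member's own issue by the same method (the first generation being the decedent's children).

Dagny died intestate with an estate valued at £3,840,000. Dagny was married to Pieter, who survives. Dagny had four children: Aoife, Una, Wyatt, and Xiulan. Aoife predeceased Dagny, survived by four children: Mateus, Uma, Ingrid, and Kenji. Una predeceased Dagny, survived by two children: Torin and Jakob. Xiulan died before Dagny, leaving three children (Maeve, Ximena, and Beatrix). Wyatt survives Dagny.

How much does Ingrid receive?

Pieter takes two-fifths of £3,840,000 = £1,536,000. The remaining £2,304,000 passes to the descendants.
The descendants' portion (£2,304,000) is divided into 4 shares of £576,000: Wyatt takes £576,000; Aoife's £576,000 share passes to Aoife's issue; Una's £576,000 share passes to Una's issue; Xiulan's £576,000 share passes to Xiulan's issue.
Aoife's share (£576,000) is divided into 4 shares of £144,000: Mateus, Uma, Ingrid, and Kenji each take £144,000.
Una's share (£576,000) is divided into 2 shares of £288,000: Torin and Jakob each take £288,000.
Xiulan's share (£576,000) is divided into 3 shares of £192,000: Maeve, Ximena, and Beatrix each take £192,000.

Ingrid receives £144,000.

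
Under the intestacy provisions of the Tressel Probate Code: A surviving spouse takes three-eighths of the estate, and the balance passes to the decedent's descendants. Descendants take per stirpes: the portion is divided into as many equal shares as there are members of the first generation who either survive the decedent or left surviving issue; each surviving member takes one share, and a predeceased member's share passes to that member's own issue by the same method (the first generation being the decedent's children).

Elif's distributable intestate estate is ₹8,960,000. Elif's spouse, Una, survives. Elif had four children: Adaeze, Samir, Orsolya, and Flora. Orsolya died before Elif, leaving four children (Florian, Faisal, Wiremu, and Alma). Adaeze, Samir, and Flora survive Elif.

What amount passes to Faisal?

Faisal receives ₹350,000.

Una takes three-eighths of ₹8,960,000 = ₹3,360,000. The remaining ₹5,600,000 passes to the descendants.
The descendants' portion (₹5,600,000) is divided into 4 shares of ₹1,400,000: Adaeze, Samir, and Flora each take ₹1,400,000; Orsolya's ₹1,400,000 share passes to Orsolya's issue.
Orsolya's share (₹1,400,000) is divided into 4 shares of ₹350,000: Florian, Faisal, Wiremu, and Alma each take ₹350,000.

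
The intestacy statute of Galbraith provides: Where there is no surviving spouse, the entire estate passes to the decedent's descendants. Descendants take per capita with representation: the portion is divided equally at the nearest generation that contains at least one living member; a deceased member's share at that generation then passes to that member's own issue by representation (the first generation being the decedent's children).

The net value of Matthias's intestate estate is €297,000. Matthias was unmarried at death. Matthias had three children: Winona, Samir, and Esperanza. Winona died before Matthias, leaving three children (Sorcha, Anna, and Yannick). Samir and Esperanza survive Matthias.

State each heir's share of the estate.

The entire €297,000 passes to the descendants.
That amount (€297,000) is divided into 3 shares of €99,000: Samir and Esperanza each take €99,000; Winona's €99,000 share passes to Winona's issue.
Winona's share (€99,000) is divided into 3 shares of €33,000: Sorcha, Anna, and Yannick each take €33,000.

Sorcha: €33,000; Anna: €33,000; Yannick: €33,000; Samir: €99,000; Esperanza: €99,000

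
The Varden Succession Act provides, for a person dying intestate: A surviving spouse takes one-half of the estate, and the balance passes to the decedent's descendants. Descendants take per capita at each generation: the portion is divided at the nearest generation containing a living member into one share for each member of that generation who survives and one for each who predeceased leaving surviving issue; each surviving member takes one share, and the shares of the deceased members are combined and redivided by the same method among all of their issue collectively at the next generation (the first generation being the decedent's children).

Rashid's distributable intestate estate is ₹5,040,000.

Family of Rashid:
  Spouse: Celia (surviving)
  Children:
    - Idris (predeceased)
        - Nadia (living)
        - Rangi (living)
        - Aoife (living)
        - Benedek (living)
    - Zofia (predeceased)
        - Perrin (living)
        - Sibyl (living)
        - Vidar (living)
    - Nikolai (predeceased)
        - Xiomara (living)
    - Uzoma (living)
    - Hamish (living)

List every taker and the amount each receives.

Celia takes one-half of ₹5,040,000 = ₹2,520,000. The remaining ₹2,520,000 passes to the descendants.
The descendants' portion (₹2,520,000) is divided at the children's generation into 5 shares of ₹504,000. Uzoma and Hamish each take ₹504,000. The 3 shares of the deceased (Idris, Zofia, and Nikolai) are combined into a pool of ₹1,512,000.
That pool (₹1,512,000) is divided at the grandchildren's generation equally among Nadia, Rangi, Aoife, Benedek, Perrin, Sibyl, Vidar, and Xiomara: ₹189,000 each.

Celia: ₹2,520,000; Nadia: ₹189,000; Rangi: ₹189,000; Aoife: ₹189,000; Benedek: ₹189,000; Perrin: ₹189,000; Sibyl: ₹189,000; Vidar: ₹189,000; Xiomara: ₹189,000; Uzoma: ₹504,000; Hamish: ₹504,000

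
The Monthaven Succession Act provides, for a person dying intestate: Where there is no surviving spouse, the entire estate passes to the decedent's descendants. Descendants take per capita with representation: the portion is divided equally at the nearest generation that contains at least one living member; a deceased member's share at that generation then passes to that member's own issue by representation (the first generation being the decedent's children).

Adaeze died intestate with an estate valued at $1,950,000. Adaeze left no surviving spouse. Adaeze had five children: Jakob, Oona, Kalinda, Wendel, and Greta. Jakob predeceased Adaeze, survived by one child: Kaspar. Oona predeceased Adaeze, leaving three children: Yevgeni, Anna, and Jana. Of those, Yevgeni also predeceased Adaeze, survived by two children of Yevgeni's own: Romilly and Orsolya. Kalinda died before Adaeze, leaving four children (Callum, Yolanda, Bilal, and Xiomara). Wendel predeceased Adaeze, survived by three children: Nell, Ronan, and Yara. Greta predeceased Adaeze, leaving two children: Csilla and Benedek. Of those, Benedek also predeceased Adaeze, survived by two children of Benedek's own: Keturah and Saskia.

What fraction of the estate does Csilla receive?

The entire $1,950,000 passes to the descendants.
No child survives, so the initial division is made at the grandchildren's generation.
That amount ($1,950,000) is divided into 13 shares of $150,000: Kaspar, Anna, Jana, Callum, Yolanda, Bilal, Xiomara, Nell, Ronan, Yara, and Csilla each take $150,000; Yevgeni's $150,000 share passes to Yevgeni's issue; Benedek's $150,000 share passes to Benedek's issue.
Yevgeni's share ($150,000) is divided into 2 shares of $75,000: Romilly and Orsolya each take $75,000.
Benedek's share ($150,000) is divided into 2 shares of $75,000: Keturah and Saskia each take $75,000.

Csilla receives 1/13 of the estate.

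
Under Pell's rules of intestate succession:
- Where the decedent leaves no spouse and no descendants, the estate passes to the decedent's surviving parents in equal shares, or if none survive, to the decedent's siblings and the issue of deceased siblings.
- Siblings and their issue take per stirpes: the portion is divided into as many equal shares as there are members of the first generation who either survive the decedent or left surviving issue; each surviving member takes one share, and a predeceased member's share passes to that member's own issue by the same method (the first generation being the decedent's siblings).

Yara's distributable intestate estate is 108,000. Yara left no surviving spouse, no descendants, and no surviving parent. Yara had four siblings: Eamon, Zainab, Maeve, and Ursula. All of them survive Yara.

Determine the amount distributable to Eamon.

Eamon receives 27,000.

The entire 108,000 passes to the siblings and their issue.
That amount (108,000) is divided into 4 shares of 27,000: Eamon, Zainab, Maeve, and Ursula each take 27,000.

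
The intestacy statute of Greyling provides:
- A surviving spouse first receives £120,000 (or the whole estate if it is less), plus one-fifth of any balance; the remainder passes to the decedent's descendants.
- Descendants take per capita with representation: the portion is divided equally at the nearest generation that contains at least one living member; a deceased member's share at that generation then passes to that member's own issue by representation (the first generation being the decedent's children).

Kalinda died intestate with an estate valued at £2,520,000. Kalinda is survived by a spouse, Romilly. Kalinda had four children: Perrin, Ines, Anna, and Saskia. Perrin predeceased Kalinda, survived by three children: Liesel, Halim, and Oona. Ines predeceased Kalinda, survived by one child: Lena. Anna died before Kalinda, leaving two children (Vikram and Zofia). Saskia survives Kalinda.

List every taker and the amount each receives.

Romilly: £600,000; Liesel: £160,000; Halim: £160,000; Oona: £160,000; Lena: £480,000; Vikram: £240,000; Zofia: £240,000; Saskia: £480,000

Romilly first takes £120,000, leaving a balance of £2,400,000. Romilly then takes one-fifth of the balance (£480,000), for a total of £600,000. The remaining £1,920,000 passes to the descendants.
The descendants' portion (£1,920,000) is divided into 4 shares of £480,000: Saskia takes £480,000; Perrin's £480,000 share passes to Perrin's issue; Ines's £480,000 share passes to Ines's issue; Anna's £480,000 share passes to Anna's issue.
Perrin's share (£480,000) is divided into 3 shares of £160,000: Liesel, Halim, and Oona each take £160,000.
Ines's share (£480,000) passes entirely to Lena.
Anna's share (£480,000) is divided into 2 shares of £240,000: Vikram and Zofia each take £240,000.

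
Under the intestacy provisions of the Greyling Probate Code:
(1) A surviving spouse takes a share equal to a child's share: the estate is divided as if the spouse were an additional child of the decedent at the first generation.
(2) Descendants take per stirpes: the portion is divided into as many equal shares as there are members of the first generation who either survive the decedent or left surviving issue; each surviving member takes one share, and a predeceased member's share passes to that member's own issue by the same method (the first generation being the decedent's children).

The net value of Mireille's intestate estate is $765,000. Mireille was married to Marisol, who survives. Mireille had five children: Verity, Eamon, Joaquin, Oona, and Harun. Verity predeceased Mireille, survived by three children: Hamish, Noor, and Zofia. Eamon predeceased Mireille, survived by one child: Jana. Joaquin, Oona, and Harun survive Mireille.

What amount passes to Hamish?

The spouse counts as an additional share at the children's level, so there are 6 primary shares of $127,500. Marisol takes one such share ($127,500).
The children's combined portion ($637,500) is divided into 5 shares of $127,500: Joaquin, Oona, and Harun each take $127,500; Verity's $127,500 share passes to Verity's issue; Eamon's $127,500 share passes to Eamon's issue.
Verity's share ($127,500) is divided into 3 shares of $42,500: Hamish, Noor, and Zofia each take $42,500.
Eamon's share ($127,500) passes entirely to Jana.

Hamish receives $42,500.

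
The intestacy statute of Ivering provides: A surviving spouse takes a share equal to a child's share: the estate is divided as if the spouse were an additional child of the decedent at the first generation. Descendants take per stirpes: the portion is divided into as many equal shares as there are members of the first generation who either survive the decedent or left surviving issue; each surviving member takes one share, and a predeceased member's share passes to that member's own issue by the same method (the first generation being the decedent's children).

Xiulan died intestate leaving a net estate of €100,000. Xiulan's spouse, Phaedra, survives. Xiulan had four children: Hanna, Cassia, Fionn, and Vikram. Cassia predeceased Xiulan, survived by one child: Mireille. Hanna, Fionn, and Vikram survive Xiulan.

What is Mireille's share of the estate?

Mireille receives €20,000.

The spouse counts as an additional share at the children's level, so there are 5 primary shares of €20,000. Phaedra takes one such share (€20,000).
The children's combined portion (€80,000) is divided into 4 shares of €20,000: Hanna, Fionn, and Vikram each take €20,000; Cassia's €20,000 share passes to Cassia's issue.
Cassia's share (€20,000) passes entirely to Mireille.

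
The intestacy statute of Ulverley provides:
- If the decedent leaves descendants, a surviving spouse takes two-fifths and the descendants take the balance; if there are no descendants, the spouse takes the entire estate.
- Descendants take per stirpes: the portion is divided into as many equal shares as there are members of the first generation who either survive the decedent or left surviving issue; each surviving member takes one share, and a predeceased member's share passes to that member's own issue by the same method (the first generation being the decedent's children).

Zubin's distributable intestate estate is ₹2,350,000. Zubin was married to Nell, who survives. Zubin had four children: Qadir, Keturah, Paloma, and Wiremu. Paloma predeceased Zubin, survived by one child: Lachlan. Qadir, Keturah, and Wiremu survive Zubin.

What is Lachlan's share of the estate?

Nell takes two-fifths of ₹2,350,000 = ₹940,000. The remaining ₹1,410,000 passes to the descendants.
The descendants' portion (₹1,410,000) is divided into 4 shares of ₹352,500: Qadir, Keturah, and Wiremu each take ₹352,500; Paloma's ₹352,500 share passes to Paloma's issue.
Paloma's share (₹352,500) passes entirely to Lachlan.

Lachlan receives ₹352,500.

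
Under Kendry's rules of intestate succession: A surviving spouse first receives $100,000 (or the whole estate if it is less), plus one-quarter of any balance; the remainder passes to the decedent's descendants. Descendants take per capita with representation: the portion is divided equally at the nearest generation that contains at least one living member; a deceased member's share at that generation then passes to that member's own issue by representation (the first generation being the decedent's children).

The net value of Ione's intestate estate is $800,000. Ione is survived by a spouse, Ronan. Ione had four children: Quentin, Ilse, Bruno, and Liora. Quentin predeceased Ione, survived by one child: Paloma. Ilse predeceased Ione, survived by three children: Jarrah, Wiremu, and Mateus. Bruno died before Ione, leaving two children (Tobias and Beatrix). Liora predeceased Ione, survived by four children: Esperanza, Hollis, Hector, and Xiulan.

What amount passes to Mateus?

Mateus receives $52,500.

Ronan first takes $100,000, leaving a balance of $700,000. Ronan then takes one-quarter of the balance ($175,000), for a total of $275,000. The remaining $525,000 passes to the descendants.
No child survives, so the initial division is made at the grandchildren's generation.
The descendants' portion ($525,000) is divided into 10 shares of $52,500: Paloma, Jarrah, Wiremu, Mateus, Tobias, Beatrix, Esperanza, Hollis, Hector, and Xiulan each take $52,500.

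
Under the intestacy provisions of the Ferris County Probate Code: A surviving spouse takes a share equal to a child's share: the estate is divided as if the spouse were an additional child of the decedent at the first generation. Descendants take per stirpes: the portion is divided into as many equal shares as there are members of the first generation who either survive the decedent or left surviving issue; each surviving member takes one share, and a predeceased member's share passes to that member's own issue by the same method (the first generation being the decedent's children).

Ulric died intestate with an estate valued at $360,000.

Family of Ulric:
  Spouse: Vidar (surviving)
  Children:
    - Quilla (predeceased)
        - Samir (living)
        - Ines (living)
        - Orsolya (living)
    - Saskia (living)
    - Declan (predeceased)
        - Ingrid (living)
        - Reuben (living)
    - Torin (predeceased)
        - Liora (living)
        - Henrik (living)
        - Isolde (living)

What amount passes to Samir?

Samir receives $24,000.

The spouse counts as an additional share at the children's level, so there are 5 primary shares of $72,000. Vidar takes one such share ($72,000).
The children's combined portion ($288,000) is divided into 4 shares of $72,000: Saskia takes $72,000; Quilla's $72,000 share passes to Quilla's issue; Declan's $72,000 share passes to Declan's issue; Torin's $72,000 share passes to Torin's issue.
Quilla's share ($72,000) is divided into 3 shares of $24,000: Samir, Ines, and Orsolya each take $24,000.
Declan's share ($72,000) is divided into 2 shares of $36,000: Ingrid and Reuben each take $36,000.
Torin's share ($72,000) is divided into 3 shares of $24,000: Liora, Henrik, and Isolde each take $24,000.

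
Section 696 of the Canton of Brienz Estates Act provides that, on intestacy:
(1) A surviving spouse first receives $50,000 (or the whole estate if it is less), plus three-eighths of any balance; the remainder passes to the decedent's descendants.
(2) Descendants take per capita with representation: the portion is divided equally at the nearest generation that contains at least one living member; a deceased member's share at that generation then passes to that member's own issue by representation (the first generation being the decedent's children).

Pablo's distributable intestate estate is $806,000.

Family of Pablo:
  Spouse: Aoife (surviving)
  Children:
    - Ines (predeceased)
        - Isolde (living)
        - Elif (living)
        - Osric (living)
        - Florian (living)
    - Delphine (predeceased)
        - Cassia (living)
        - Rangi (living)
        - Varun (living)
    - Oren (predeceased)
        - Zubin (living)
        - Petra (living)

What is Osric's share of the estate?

Aoife first takes $50,000, leaving a balance of $756,000. Aoife then takes three-eighths of the balance ($283,500), for a total of $333,500. The remaining $472,500 passes to the descendants.
No child survives, so the initial division is made at the grandchildren's generation.
The descendants' portion ($472,500) is divided into 9 shares of $52,500: Isolde, Elif, Osric, Florian, Cassia, Rangi, Varun, Zubin, and Petra each take $52,500.

Osric receives $52,500.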